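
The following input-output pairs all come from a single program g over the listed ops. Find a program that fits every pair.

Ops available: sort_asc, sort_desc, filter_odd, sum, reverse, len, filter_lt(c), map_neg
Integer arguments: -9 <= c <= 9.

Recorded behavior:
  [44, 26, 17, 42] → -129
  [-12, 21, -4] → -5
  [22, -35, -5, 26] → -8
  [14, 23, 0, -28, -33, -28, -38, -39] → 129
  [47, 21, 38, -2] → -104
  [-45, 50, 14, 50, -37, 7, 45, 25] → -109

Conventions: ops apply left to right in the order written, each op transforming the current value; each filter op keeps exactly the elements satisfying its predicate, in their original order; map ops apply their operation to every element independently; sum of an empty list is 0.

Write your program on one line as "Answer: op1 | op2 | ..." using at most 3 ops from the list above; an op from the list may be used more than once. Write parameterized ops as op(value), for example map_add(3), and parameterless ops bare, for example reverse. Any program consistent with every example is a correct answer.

map_neg | reverse | sum

Check, running the answer program on each example:
  [44, 26, 17, 42] -> [-44, -26, -17, -42] -> [-42, -17, -26, -44] -> -129
  [-12, 21, -4] -> [12, -21, 4] -> [4, -21, 12] -> -5
  [22, -35, -5, 26] -> [-22, 35, 5, -26] -> [-26, 5, 35, -22] -> -8
  [14, 23, 0, -28, -33, -28, -38, -39] -> [-14, -23, 0, 28, 33, 28, 38, 39] -> [39, 38, 28, 33, 28, 0, -23, -14] -> 129
  [47, 21, 38, -2] -> [-47, -21, -38, 2] -> [2, -38, -21, -47] -> -104
  [-45, 50, 14, 50, -37, 7, 45, 25] -> [45, -50, -14, -50, 37, -7, -45, -25] -> [-25, -45, -7, 37, -50, -14, -50, 45] -> -109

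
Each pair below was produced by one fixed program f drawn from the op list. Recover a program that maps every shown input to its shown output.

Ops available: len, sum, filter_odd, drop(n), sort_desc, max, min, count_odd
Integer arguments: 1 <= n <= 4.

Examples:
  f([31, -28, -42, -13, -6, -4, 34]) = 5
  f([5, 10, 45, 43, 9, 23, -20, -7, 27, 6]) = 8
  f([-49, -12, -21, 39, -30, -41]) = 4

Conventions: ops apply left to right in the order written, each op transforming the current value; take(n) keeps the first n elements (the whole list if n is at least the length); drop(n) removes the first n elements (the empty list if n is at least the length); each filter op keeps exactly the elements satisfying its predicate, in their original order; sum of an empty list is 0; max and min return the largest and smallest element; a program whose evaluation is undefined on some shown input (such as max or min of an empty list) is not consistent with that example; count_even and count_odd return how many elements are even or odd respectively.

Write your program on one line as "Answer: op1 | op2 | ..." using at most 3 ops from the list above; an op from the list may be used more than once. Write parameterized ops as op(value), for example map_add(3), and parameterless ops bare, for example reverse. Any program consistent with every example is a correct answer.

drop(2) | len

Check, running the answer program on each example:
  [31, -28, -42, -13, -6, -4, 34] -> [-42, -13, -6, -4, 34] -> 5
  [5, 10, 45, 43, 9, 23, -20, -7, 27, 6] -> [45, 43, 9, 23, -20, -7, 27, 6] -> 8
  [-49, -12, -21, 39, -30, -41] -> [-21, 39, -30, -41] -> 4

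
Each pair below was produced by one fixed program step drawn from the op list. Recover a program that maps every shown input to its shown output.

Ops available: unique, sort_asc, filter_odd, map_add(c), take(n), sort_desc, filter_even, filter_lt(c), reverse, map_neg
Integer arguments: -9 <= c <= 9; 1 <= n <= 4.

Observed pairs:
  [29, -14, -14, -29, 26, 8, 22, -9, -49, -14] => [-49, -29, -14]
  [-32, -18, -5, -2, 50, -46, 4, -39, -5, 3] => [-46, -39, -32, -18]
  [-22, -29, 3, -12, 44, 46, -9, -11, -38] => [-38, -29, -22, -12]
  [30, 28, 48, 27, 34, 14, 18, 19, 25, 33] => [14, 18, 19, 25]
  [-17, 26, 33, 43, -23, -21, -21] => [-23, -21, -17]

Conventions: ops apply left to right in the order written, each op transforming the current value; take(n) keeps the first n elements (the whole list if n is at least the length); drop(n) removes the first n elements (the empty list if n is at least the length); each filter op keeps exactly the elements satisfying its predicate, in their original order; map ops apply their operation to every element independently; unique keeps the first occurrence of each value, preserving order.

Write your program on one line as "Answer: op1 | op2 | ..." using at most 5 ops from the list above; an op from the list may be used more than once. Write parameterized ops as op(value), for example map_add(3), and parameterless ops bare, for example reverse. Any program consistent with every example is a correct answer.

sort_asc | map_neg | take(4) | unique | map_neg

Check, running the answer program on each example:
  [29, -14, -14, -29, 26, 8, 22, -9, -49, -14] -> [-49, -29, -14, -14, -14, -9, 8, 22, 26, 29] -> [49, 29, 14, 14, 14, 9, -8, -22, -26, -29] -> [49, 29, 14, 14] -> [49, 29, 14] -> [-49, -29, -14]
  [-32, -18, -5, -2, 50, -46, 4, -39, -5, 3] -> [-46, -39, -32, -18, -5, -5, -2, 3, 4, 50] -> [46, 39, 32, 18, 5, 5, 2, -3, -4, -50] -> [46, 39, 32, 18] -> [46, 39, 32, 18] -> [-46, -39, -32, -18]
  [-22, -29, 3, -12, 44, 46, -9, -11, -38] -> [-38, -29, -22, -12, -11, -9, 3, 44, 46] -> [38, 29, 22, 12, 11, 9, -3, -44, -46] -> [38, 29, 22, 12] -> [38, 29, 22, 12] -> [-38, -29, -22, -12]
  [30, 28, 48, 27, 34, 14, 18, 19, 25, 33] -> [14, 18, 19, 25, 27, 28, 30, 33, 34, 48] -> [-14, -18, -19, -25, -27, -28, -30, -33, -34, -48] -> [-14, -18, -19, -25] -> [-14, -18, -19, -25] -> [14, 18, 19, 25]
  [-17, 26, 33, 43, -23, -21, -21] -> [-23, -21, -21, -17, 26, 33, 43] -> [23, 21, 21, 17, -26, -33, -43] -> [23, 21, 21, 17] -> [23, 21, 17] -> [-23, -21, -17]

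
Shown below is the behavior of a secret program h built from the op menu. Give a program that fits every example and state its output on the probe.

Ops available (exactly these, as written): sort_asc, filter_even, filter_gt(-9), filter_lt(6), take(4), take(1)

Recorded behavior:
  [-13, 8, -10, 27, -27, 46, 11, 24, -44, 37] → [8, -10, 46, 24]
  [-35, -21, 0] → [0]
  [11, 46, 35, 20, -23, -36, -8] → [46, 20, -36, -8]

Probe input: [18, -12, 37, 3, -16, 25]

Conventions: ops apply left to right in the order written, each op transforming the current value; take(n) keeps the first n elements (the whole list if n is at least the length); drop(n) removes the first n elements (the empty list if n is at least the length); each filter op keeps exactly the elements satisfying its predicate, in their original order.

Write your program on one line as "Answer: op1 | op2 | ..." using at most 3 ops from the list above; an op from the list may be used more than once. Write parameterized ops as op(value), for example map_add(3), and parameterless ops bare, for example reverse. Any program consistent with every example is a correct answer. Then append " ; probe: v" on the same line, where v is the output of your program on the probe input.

filter_even | take(4) ; probe: [18, -12, -16]

Check, running the answer program on each example:
  [-13, 8, -10, 27, -27, 46, 11, 24, -44, 37] -> [8, -10, 46, 24, -44] -> [8, -10, 46, 24]
  [-35, -21, 0] -> [0] -> [0]
  [11, 46, 35, 20, -23, -36, -8] -> [46, 20, -36, -8] -> [46, 20, -36, -8]
  probe: [18, -12, 37, 3, -16, 25] -> [18, -12, -16] -> [18, -12, -16]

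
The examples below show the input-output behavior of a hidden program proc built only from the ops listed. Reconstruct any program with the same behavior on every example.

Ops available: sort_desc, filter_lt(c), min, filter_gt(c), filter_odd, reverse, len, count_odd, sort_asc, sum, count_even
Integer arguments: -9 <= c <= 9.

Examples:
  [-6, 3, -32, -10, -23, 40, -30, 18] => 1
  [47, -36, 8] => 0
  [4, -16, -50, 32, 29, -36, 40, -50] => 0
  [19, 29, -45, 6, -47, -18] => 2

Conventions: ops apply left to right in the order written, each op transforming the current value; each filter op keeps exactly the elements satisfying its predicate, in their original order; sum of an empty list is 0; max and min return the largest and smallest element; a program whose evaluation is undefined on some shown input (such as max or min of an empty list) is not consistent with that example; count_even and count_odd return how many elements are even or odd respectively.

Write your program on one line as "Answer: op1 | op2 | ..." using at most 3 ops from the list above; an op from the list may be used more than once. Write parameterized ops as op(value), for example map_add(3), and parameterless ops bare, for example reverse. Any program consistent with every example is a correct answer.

filter_lt(-5) | count_odd

Check, running the answer program on each example:
  [-6, 3, -32, -10, -23, 40, -30, 18] -> [-6, -32, -10, -23, -30] -> 1
  [47, -36, 8] -> [-36] -> 0
  [4, -16, -50, 32, 29, -36, 40, -50] -> [-16, -50, -36, -50] -> 0
  [19, 29, -45, 6, -47, -18] -> [-45, -47, -18] -> 2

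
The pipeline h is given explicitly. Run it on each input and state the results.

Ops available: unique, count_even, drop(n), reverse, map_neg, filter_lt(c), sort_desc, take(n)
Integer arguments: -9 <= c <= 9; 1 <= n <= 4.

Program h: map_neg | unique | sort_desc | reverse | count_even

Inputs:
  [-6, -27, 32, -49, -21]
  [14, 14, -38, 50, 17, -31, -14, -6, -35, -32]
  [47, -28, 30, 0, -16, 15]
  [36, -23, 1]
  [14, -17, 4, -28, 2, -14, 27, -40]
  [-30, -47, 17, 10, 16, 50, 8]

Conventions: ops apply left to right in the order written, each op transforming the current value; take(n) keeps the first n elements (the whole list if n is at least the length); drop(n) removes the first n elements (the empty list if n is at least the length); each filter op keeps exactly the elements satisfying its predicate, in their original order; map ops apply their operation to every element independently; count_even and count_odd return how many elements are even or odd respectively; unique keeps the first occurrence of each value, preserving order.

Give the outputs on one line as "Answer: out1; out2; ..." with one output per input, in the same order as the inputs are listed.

2; 6; 4; 1; 6; 5

Execution, op by op:
  [-6, -27, 32, -49, -21] -> [6, 27, -32, 49, 21] -> [6, 27, -32, 49, 21] -> [49, 27, 21, 6, -32] -> [-32, 6, 21, 27, 49] -> 2
  [14, 14, -38, 50, 17, -31, -14, -6, -35, -32] -> [-14, -14, 38, -50, -17, 31, 14, 6, 35, 32] -> [-14, 38, -50, -17, 31, 14, 6, 35, 32] -> [38, 35, 32, 31, 14, 6, -14, -17, -50] -> [-50, -17, -14, 6, 14, 31, 32, 35, 38] -> 6
  [47, -28, 30, 0, -16, 15] -> [-47, 28, -30, 0, 16, -15] -> [-47, 28, -30, 0, 16, -15] -> [28, 16, 0, -15, -30, -47] -> [-47, -30, -15, 0, 16, 28] -> 4
  [36, -23, 1] -> [-36, 23, -1] -> [-36, 23, -1] -> [23, -1, -36] -> [-36, -1, 23] -> 1
  [14, -17, 4, -28, 2, -14, 27, -40] -> [-14, 17, -4, 28, -2, 14, -27, 40] -> [-14, 17, -4, 28, -2, 14, -27, 40] -> [40, 28, 17, 14, -2, -4, -14, -27] -> [-27, -14, -4, -2, 14, 17, 28, 40] -> 6
  [-30, -47, 17, 10, 16, 50, 8] -> [30, 47, -17, -10, -16, -50, -8] -> [30, 47, -17, -10, -16, -50, -8] -> [47, 30, -8, -10, -16, -17, -50] -> [-50, -17, -16, -10, -8, 30, 47] -> 5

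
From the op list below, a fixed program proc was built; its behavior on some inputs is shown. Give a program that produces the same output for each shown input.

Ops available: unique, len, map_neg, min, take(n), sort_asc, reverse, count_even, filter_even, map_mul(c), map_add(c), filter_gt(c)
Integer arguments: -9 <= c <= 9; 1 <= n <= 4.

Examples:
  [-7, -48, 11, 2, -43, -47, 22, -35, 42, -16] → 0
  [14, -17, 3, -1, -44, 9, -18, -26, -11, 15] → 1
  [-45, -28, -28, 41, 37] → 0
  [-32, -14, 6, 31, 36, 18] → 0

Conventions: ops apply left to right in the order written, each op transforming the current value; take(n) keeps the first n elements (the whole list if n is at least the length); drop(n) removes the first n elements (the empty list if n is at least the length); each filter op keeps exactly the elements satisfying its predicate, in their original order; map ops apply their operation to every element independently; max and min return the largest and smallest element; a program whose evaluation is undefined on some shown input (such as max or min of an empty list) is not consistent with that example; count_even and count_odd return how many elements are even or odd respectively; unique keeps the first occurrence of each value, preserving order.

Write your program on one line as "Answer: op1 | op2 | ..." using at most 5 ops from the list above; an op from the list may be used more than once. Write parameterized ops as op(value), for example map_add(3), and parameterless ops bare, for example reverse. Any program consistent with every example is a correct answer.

take(2) | filter_even | filter_gt(-2) | count_even

Check, running the answer program on each example:
  [-7, -48, 11, 2, -43, -47, 22, -35, 42, -16] -> [-7, -48] -> [-48] -> [] -> 0
  [14, -17, 3, -1, -44, 9, -18, -26, -11, 15] -> [14, -17] -> [14] -> [14] -> 1
  [-45, -28, -28, 41, 37] -> [-45, -28] -> [-28] -> [] -> 0
  [-32, -14, 6, 31, 36, 18] -> [-32, -14] -> [-32, -14] -> [] -> 0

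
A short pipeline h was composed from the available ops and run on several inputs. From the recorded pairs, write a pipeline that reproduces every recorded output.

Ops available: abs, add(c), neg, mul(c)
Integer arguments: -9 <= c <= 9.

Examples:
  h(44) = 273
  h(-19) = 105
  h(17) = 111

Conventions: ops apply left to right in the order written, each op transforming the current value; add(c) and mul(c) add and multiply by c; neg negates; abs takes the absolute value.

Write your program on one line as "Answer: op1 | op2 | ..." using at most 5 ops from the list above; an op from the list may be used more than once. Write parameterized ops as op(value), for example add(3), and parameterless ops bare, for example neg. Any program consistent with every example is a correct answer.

add(2) | mul(2) | add(-1) | mul(3) | abs

Check, running the answer program on each example:
  44 -> 46 -> 92 -> 91 -> 273 -> 273
  -19 -> -17 -> -34 -> -35 -> -105 -> 105
  17 -> 19 -> 38 -> 37 -> 111 -> 111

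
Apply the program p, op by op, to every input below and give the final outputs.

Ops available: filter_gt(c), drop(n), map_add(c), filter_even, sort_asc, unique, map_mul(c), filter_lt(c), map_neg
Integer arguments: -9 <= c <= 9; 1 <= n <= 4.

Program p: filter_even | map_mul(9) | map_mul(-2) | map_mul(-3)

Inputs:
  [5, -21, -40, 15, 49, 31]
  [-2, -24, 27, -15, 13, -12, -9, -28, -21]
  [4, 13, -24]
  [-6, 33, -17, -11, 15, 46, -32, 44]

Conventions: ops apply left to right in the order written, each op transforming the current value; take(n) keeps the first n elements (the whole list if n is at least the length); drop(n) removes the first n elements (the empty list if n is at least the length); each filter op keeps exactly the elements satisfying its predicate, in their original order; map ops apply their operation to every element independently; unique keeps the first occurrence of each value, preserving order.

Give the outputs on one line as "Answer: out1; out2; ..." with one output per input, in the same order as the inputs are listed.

[-2160]; [-108, -1296, -648, -1512]; [216, -1296]; [-324, 2484, -1728, 2376]

Execution, op by op:
  [5, -21, -40, 15, 49, 31] -> [-40] -> [-360] -> [720] -> [-2160]
  [-2, -24, 27, -15, 13, -12, -9, -28, -21] -> [-2, -24, -12, -28] -> [-18, -216, -108, -252] -> [36, 432, 216, 504] -> [-108, -1296, -648, -1512]
  [4, 13, -24] -> [4, -24] -> [36, -216] -> [-72, 432] -> [216, -1296]
  [-6, 33, -17, -11, 15, 46, -32, 44] -> [-6, 46, -32, 44] -> [-54, 414, -288, 396] -> [108, -828, 576, -792] -> [-324, 2484, -1728, 2376]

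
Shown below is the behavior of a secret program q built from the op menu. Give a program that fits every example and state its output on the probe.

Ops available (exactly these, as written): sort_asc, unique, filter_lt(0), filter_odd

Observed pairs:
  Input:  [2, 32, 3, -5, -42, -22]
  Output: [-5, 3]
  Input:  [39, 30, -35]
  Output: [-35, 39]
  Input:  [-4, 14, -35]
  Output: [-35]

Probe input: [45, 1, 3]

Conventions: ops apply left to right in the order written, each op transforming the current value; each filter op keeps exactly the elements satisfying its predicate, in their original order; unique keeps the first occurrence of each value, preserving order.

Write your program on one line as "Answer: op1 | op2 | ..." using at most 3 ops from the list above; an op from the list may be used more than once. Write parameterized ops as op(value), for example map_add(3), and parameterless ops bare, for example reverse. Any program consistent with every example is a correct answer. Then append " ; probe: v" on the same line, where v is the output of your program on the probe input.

sort_asc | filter_odd ; probe: [1, 3, 45]

Check, running the answer program on each example:
  [2, 32, 3, -5, -42, -22] -> [-42, -22, -5, 2, 3, 32] -> [-5, 3]
  [39, 30, -35] -> [-35, 30, 39] -> [-35, 39]
  [-4, 14, -35] -> [-35, -4, 14] -> [-35]
  probe: [45, 1, 3] -> [1, 3, 45] -> [1, 3, 45]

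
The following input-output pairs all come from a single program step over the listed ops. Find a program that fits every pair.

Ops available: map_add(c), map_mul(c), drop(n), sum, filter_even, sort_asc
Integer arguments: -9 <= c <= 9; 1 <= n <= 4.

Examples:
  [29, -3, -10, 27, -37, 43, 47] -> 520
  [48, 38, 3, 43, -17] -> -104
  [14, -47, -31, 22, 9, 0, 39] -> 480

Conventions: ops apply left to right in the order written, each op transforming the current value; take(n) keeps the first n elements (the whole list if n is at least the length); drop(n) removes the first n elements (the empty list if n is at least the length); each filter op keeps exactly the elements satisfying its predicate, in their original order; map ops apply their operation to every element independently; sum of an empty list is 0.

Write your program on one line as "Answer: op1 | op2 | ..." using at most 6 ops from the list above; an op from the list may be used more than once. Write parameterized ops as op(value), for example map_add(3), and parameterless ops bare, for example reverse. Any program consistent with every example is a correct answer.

map_add(4) | map_mul(8) | drop(2) | drop(2) | sum

Check, running the answer program on each example:
  [29, -3, -10, 27, -37, 43, 47] -> [33, 1, -6, 31, -33, 47, 51] -> [264, 8, -48, 248, -264, 376, 408] -> [-48, 248, -264, 376, 408] -> [-264, 376, 408] -> 520
  [48, 38, 3, 43, -17] -> [52, 42, 7, 47, -13] -> [416, 336, 56, 376, -104] -> [56, 376, -104] -> [-104] -> -104
  [14, -47, -31, 22, 9, 0, 39] -> [18, -43, -27, 26, 13, 4, 43] -> [144, -344, -216, 208, 104, 32, 344] -> [-216, 208, 104, 32, 344] -> [104, 32, 344] -> 480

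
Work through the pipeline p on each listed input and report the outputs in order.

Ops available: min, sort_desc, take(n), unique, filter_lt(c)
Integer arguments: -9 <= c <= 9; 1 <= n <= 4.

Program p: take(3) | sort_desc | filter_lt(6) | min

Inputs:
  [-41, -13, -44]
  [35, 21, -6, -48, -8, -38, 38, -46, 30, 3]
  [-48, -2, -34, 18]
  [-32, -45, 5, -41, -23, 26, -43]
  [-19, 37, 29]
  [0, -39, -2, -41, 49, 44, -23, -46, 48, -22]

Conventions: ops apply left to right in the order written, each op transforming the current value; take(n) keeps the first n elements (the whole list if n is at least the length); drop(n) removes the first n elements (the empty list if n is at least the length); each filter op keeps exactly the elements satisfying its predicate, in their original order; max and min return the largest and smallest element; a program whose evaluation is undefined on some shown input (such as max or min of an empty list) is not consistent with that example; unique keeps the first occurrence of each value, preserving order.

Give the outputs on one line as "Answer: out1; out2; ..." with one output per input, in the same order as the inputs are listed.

Execution, op by op:
  [-41, -13, -44] -> [-41, -13, -44] -> [-13, -41, -44] -> [-13, -41, -44] -> -44
  [35, 21, -6, -48, -8, -38, 38, -46, 30, 3] -> [35, 21, -6] -> [35, 21, -6] -> [-6] -> -6
  [-48, -2, -34, 18] -> [-48, -2, -34] -> [-2, -34, -48] -> [-2, -34, -48] -> -48
  [-32, -45, 5, -41, -23, 26, -43] -> [-32, -45, 5] -> [5, -32, -45] -> [5, -32, -45] -> -45
  [-19, 37, 29] -> [-19, 37, 29] -> [37, 29, -19] -> [-19] -> -19
  [0, -39, -2, -41, 49, 44, -23, -46, 48, -22] -> [0, -39, -2] -> [0, -2, -39] -> [0, -2, -39] -> -39

-44; -6; -48; -45; -19; -39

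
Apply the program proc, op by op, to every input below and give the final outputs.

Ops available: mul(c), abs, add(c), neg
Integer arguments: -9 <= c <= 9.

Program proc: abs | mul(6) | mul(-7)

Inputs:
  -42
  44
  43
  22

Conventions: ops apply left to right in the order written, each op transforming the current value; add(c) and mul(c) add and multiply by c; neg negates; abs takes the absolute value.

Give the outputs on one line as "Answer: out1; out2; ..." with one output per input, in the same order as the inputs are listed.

Execution, op by op:
  -42 -> 42 -> 252 -> -1764
  44 -> 44 -> 264 -> -1848
  43 -> 43 -> 258 -> -1806
  22 -> 22 -> 132 -> -924

-1764; -1848; -1806; -924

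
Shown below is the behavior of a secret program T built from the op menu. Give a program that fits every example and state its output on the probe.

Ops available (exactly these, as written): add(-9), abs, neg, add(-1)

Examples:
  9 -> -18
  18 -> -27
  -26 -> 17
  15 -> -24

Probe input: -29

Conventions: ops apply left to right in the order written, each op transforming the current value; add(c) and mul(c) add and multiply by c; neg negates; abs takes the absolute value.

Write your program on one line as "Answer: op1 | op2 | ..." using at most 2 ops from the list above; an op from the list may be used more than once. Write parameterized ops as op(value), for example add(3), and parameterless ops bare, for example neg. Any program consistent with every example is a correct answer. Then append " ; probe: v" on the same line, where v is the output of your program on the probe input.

neg | add(-9) ; probe: 20

Check, running the answer program on each example:
  9 -> -9 -> -18
  18 -> -18 -> -27
  -26 -> 26 -> 17
  15 -> -15 -> -24
  probe: -29 -> 29 -> 20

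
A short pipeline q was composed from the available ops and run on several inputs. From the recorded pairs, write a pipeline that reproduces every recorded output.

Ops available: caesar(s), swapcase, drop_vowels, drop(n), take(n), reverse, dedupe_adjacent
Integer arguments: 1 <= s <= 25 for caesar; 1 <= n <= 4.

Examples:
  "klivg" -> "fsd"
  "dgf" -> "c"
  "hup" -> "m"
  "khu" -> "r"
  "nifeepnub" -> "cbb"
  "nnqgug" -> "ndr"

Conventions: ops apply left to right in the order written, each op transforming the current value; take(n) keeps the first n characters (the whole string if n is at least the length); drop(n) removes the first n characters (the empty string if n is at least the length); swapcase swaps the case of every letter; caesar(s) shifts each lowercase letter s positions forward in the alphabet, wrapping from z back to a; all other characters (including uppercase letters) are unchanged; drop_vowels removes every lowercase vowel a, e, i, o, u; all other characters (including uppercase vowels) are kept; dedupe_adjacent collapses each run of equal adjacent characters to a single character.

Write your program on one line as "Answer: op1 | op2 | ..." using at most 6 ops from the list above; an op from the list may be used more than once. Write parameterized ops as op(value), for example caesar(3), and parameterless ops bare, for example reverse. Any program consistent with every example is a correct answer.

reverse | caesar(23) | reverse | drop(2) | take(3)

Check, running the answer program on each example:
  "klivg" -> "gvilk" -> "dsfih" -> "hifsd" -> "fsd" -> "fsd"
  "dgf" -> "fgd" -> "cda" -> "adc" -> "c" -> "c"
  "hup" -> "puh" -> "mre" -> "erm" -> "m" -> "m"
  "khu" -> "uhk" -> "reh" -> "her" -> "r" -> "r"
  "nifeepnub" -> "bunpeefin" -> "yrkmbbcfk" -> "kfcbbmkry" -> "cbbmkry" -> "cbb"
  "nnqgug" -> "gugqnn" -> "drdnkk" -> "kkndrd" -> "ndrd" -> "ndr"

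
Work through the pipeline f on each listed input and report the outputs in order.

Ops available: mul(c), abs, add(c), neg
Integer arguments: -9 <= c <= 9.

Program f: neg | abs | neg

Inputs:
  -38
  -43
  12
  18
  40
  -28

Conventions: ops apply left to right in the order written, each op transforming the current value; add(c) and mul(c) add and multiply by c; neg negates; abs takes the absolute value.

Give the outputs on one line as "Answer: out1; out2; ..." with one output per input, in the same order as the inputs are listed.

Execution, op by op:
  -38 -> 38 -> 38 -> -38
  -43 -> 43 -> 43 -> -43
  12 -> -12 -> 12 -> -12
  18 -> -18 -> 18 -> -18
  40 -> -40 -> 40 -> -40
  -28 -> 28 -> 28 -> -28

-38; -43; -12; -18; -40; -28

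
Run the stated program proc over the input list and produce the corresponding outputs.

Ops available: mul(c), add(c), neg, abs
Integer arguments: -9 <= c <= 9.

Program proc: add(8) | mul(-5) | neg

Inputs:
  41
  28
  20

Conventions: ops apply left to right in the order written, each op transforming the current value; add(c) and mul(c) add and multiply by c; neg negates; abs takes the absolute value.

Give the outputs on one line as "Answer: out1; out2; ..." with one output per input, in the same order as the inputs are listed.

245; 180; 140

Execution, op by op:
  41 -> 49 -> -245 -> 245
  28 -> 36 -> -180 -> 180
  20 -> 28 -> -140 -> 140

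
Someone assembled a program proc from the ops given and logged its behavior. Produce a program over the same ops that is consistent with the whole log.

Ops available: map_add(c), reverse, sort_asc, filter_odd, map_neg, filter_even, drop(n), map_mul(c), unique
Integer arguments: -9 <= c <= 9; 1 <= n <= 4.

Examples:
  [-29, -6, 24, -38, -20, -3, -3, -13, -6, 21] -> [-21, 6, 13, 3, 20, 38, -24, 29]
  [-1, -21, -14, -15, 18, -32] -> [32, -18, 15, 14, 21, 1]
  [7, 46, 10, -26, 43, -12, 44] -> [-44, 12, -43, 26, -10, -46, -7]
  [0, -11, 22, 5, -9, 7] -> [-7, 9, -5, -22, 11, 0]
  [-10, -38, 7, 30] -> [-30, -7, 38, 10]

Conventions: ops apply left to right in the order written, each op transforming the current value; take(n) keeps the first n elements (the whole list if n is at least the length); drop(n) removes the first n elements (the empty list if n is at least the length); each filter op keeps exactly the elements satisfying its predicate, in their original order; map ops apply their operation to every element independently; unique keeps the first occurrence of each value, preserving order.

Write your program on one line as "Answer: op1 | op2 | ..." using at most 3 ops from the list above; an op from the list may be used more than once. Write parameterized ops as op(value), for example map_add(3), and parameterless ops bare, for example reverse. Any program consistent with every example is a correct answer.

map_neg | reverse | unique

Check, running the answer program on each example:
  [-29, -6, 24, -38, -20, -3, -3, -13, -6, 21] -> [29, 6, -24, 38, 20, 3, 3, 13, 6, -21] -> [-21, 6, 13, 3, 3, 20, 38, -24, 6, 29] -> [-21, 6, 13, 3, 20, 38, -24, 29]
  [-1, -21, -14, -15, 18, -32] -> [1, 21, 14, 15, -18, 32] -> [32, -18, 15, 14, 21, 1] -> [32, -18, 15, 14, 21, 1]
  [7, 46, 10, -26, 43, -12, 44] -> [-7, -46, -10, 26, -43, 12, -44] -> [-44, 12, -43, 26, -10, -46, -7] -> [-44, 12, -43, 26, -10, -46, -7]
  [0, -11, 22, 5, -9, 7] -> [0, 11, -22, -5, 9, -7] -> [-7, 9, -5, -22, 11, 0] -> [-7, 9, -5, -22, 11, 0]
  [-10, -38, 7, 30] -> [10, 38, -7, -30] -> [-30, -7, 38, 10] -> [-30, -7, 38, 10]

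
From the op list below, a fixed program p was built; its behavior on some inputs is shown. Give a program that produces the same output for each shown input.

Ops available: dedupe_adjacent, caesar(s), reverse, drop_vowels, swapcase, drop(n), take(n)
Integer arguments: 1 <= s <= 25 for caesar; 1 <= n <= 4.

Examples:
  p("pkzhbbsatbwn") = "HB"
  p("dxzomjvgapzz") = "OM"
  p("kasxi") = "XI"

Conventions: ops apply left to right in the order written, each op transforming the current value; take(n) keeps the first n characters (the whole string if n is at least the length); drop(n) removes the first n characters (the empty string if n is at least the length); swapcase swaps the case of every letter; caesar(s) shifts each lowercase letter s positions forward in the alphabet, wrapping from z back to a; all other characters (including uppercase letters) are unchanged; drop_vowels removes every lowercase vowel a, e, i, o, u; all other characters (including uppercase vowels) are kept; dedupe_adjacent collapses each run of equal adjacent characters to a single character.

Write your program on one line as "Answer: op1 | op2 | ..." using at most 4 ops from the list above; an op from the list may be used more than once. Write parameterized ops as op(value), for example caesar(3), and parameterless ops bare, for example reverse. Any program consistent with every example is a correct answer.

drop(3) | take(2) | swapcase

Check, running the answer program on each example:
  "pkzhbbsatbwn" -> "hbbsatbwn" -> "hb" -> "HB"
  "dxzomjvgapzz" -> "omjvgapzz" -> "om" -> "OM"
  "kasxi" -> "xi" -> "xi" -> "XI"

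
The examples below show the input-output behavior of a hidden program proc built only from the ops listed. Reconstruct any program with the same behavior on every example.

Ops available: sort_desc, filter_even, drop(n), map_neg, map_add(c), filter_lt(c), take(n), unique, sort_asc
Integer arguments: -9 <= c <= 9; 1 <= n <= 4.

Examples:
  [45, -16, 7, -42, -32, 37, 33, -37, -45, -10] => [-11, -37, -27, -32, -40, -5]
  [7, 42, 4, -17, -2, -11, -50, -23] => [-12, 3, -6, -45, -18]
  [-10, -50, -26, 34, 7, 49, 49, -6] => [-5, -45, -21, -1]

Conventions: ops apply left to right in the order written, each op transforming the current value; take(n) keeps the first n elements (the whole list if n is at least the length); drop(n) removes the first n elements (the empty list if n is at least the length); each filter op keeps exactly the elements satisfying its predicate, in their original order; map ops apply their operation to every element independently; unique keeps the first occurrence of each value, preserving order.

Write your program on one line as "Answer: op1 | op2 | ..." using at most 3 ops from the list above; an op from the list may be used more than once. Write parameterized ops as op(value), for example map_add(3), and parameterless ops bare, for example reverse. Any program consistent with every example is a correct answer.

map_add(5) | filter_lt(8)

Check, running the answer program on each example:
  [45, -16, 7, -42, -32, 37, 33, -37, -45, -10] -> [50, -11, 12, -37, -27, 42, 38, -32, -40, -5] -> [-11, -37, -27, -32, -40, -5]
  [7, 42, 4, -17, -2, -11, -50, -23] -> [12, 47, 9, -12, 3, -6, -45, -18] -> [-12, 3, -6, -45, -18]
  [-10, -50, -26, 34, 7, 49, 49, -6] -> [-5, -45, -21, 39, 12, 54, 54, -1] -> [-5, -45, -21, -1]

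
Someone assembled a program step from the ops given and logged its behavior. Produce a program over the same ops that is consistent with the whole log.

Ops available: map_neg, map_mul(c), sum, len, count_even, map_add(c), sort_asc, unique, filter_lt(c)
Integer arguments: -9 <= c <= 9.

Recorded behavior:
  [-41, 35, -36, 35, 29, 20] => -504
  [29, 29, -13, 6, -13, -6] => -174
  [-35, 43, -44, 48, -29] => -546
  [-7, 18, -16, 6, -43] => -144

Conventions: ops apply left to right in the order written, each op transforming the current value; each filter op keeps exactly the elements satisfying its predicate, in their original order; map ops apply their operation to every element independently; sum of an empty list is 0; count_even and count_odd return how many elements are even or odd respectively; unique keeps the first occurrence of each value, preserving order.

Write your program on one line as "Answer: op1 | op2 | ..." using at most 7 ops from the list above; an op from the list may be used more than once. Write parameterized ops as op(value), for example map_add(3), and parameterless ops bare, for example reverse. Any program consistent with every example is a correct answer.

unique | map_neg | filter_lt(7) | map_mul(6) | sort_asc | sum

Check, running the answer program on each example:
  [-41, 35, -36, 35, 29, 20] -> [-41, 35, -36, 29, 20] -> [41, -35, 36, -29, -20] -> [-35, -29, -20] -> [-210, -174, -120] -> [-210, -174, -120] -> -504
  [29, 29, -13, 6, -13, -6] -> [29, -13, 6, -6] -> [-29, 13, -6, 6] -> [-29, -6, 6] -> [-174, -36, 36] -> [-174, -36, 36] -> -174
  [-35, 43, -44, 48, -29] -> [-35, 43, -44, 48, -29] -> [35, -43, 44, -48, 29] -> [-43, -48] -> [-258, -288] -> [-288, -258] -> -546
  [-7, 18, -16, 6, -43] -> [-7, 18, -16, 6, -43] -> [7, -18, 16, -6, 43] -> [-18, -6] -> [-108, -36] -> [-108, -36] -> -144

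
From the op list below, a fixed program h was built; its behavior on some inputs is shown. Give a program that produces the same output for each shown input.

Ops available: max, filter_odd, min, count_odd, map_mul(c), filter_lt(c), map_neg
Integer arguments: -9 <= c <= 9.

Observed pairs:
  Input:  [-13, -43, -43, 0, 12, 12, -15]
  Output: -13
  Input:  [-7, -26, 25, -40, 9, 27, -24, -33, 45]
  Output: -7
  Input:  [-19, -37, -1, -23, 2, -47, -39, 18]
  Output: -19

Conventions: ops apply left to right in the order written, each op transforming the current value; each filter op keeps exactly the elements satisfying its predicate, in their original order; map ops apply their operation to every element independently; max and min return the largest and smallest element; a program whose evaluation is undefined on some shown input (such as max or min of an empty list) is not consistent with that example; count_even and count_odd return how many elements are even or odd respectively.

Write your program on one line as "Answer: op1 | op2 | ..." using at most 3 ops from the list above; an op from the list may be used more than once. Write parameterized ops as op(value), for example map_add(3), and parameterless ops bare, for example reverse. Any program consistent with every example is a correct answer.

filter_odd | filter_lt(-3) | max

Check, running the answer program on each example:
  [-13, -43, -43, 0, 12, 12, -15] -> [-13, -43, -43, -15] -> [-13, -43, -43, -15] -> -13
  [-7, -26, 25, -40, 9, 27, -24, -33, 45] -> [-7, 25, 9, 27, -33, 45] -> [-7, -33] -> -7
  [-19, -37, -1, -23, 2, -47, -39, 18] -> [-19, -37, -1, -23, -47, -39] -> [-19, -37, -23, -47, -39] -> -19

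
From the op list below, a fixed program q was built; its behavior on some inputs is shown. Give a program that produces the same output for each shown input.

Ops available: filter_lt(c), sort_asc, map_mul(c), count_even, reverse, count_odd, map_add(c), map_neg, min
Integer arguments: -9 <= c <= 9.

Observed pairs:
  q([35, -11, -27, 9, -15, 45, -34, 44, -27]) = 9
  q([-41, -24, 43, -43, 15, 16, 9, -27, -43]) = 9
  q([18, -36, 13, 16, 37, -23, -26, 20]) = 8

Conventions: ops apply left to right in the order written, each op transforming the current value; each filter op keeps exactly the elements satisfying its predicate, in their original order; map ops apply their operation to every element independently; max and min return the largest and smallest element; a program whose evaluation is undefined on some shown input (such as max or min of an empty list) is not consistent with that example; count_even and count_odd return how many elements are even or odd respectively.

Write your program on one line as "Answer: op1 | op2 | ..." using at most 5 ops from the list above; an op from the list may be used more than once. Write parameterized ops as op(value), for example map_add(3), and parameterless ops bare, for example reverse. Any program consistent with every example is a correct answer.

map_neg | map_add(-8) | map_mul(8) | count_even

Check, running the answer program on each example:
  [35, -11, -27, 9, -15, 45, -34, 44, -27] -> [-35, 11, 27, -9, 15, -45, 34, -44, 27] -> [-43, 3, 19, -17, 7, -53, 26, -52, 19] -> [-344, 24, 152, -136, 56, -424, 208, -416, 152] -> 9
  [-41, -24, 43, -43, 15, 16, 9, -27, -43] -> [41, 24, -43, 43, -15, -16, -9, 27, 43] -> [33, 16, -51, 35, -23, -24, -17, 19, 35] -> [264, 128, -408, 280, -184, -192, -136, 152, 280] -> 9
  [18, -36, 13, 16, 37, -23, -26, 20] -> [-18, 36, -13, -16, -37, 23, 26, -20] -> [-26, 28, -21, -24, -45, 15, 18, -28] -> [-208, 224, -168, -192, -360, 120, 144, -224] -> 8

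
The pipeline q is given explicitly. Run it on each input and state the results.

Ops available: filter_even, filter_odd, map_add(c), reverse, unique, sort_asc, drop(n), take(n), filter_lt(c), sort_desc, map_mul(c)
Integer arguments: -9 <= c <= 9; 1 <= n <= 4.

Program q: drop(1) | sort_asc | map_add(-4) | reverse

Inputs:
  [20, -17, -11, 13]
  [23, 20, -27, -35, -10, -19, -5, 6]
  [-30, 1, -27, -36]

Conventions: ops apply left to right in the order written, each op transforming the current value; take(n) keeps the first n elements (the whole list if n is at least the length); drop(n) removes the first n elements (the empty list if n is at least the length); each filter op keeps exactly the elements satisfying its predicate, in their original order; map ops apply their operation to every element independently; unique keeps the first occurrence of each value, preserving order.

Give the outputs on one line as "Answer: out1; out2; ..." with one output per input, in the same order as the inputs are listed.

[9, -15, -21]; [16, 2, -9, -14, -23, -31, -39]; [-3, -31, -40]

Execution, op by op:
  [20, -17, -11, 13] -> [-17, -11, 13] -> [-17, -11, 13] -> [-21, -15, 9] -> [9, -15, -21]
  [23, 20, -27, -35, -10, -19, -5, 6] -> [20, -27, -35, -10, -19, -5, 6] -> [-35, -27, -19, -10, -5, 6, 20] -> [-39, -31, -23, -14, -9, 2, 16] -> [16, 2, -9, -14, -23, -31, -39]
  [-30, 1, -27, -36] -> [1, -27, -36] -> [-36, -27, 1] -> [-40, -31, -3] -> [-3, -31, -40]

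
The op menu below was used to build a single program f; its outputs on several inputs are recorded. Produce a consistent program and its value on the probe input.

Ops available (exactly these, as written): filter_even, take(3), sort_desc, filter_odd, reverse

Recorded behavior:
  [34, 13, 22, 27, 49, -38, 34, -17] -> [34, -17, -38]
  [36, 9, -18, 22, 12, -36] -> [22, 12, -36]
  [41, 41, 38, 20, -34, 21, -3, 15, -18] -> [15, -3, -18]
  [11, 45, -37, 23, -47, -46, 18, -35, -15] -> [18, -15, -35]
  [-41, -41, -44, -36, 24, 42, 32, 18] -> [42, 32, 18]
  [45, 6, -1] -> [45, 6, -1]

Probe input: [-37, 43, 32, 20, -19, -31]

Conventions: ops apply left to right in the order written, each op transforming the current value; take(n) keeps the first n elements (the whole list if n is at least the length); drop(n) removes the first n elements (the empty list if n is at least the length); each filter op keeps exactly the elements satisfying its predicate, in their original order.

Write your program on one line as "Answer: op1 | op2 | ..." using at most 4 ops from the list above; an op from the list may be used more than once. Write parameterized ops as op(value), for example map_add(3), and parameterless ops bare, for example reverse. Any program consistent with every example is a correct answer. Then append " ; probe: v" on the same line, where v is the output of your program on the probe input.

reverse | take(3) | sort_desc ; probe: [20, -19, -31]

Check, running the answer program on each example:
  [34, 13, 22, 27, 49, -38, 34, -17] -> [-17, 34, -38, 49, 27, 22, 13, 34] -> [-17, 34, -38] -> [34, -17, -38]
  [36, 9, -18, 22, 12, -36] -> [-36, 12, 22, -18, 9, 36] -> [-36, 12, 22] -> [22, 12, -36]
  [41, 41, 38, 20, -34, 21, -3, 15, -18] -> [-18, 15, -3, 21, -34, 20, 38, 41, 41] -> [-18, 15, -3] -> [15, -3, -18]
  [11, 45, -37, 23, -47, -46, 18, -35, -15] -> [-15, -35, 18, -46, -47, 23, -37, 45, 11] -> [-15, -35, 18] -> [18, -15, -35]
  [-41, -41, -44, -36, 24, 42, 32, 18] -> [18, 32, 42, 24, -36, -44, -41, -41] -> [18, 32, 42] -> [42, 32, 18]
  [45, 6, -1] -> [-1, 6, 45] -> [-1, 6, 45] -> [45, 6, -1]
  probe: [-37, 43, 32, 20, -19, -31] -> [-31, -19, 20, 32, 43, -37] -> [-31, -19, 20] -> [20, -19, -31]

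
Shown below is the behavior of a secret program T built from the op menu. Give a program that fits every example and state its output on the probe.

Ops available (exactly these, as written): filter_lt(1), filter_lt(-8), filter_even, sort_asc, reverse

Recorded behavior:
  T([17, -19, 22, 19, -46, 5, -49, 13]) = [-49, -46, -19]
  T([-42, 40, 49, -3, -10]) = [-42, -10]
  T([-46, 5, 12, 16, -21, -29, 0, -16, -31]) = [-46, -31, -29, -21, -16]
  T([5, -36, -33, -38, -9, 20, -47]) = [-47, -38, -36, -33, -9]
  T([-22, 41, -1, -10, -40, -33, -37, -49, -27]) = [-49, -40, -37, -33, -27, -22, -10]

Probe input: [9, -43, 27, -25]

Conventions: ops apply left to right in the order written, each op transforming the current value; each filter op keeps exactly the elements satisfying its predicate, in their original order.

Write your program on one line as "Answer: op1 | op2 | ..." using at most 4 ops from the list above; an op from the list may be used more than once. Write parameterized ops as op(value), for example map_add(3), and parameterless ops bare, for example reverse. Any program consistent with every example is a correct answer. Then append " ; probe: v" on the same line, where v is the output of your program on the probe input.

filter_lt(-8) | reverse | sort_asc ; probe: [-43, -25]

Check, running the answer program on each example:
  [17, -19, 22, 19, -46, 5, -49, 13] -> [-19, -46, -49] -> [-49, -46, -19] -> [-49, -46, -19]
  [-42, 40, 49, -3, -10] -> [-42, -10] -> [-10, -42] -> [-42, -10]
  [-46, 5, 12, 16, -21, -29, 0, -16, -31] -> [-46, -21, -29, -16, -31] -> [-31, -16, -29, -21, -46] -> [-46, -31, -29, -21, -16]
  [5, -36, -33, -38, -9, 20, -47] -> [-36, -33, -38, -9, -47] -> [-47, -9, -38, -33, -36] -> [-47, -38, -36, -33, -9]
  [-22, 41, -1, -10, -40, -33, -37, -49, -27] -> [-22, -10, -40, -33, -37, -49, -27] -> [-27, -49, -37, -33, -40, -10, -22] -> [-49, -40, -37, -33, -27, -22, -10]
  probe: [9, -43, 27, -25] -> [-43, -25] -> [-25, -43] -> [-43, -25]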